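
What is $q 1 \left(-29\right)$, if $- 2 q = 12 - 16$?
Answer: $-58$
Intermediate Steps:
$q = 2$ ($q = - \frac{12 - 16}{2} = \left(- \frac{1}{2}\right) \left(-4\right) = 2$)
$q 1 \left(-29\right) = 2 \cdot 1 \left(-29\right) = 2 \left(-29\right) = -58$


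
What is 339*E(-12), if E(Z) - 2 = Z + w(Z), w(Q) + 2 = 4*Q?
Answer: -20340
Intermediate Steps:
w(Q) = -2 + 4*Q
E(Z) = 5*Z (E(Z) = 2 + (Z + (-2 + 4*Z)) = 2 + (-2 + 5*Z) = 5*Z)
339*E(-12) = 339*(5*(-12)) = 339*(-60) = -20340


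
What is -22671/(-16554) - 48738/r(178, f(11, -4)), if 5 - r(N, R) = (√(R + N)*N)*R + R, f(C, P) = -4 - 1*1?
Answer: 25956231381/18903729940 - 2168841*√173/6851660 ≈ -2.7904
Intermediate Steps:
f(C, P) = -5 (f(C, P) = -4 - 1 = -5)
r(N, R) = 5 - R - N*R*√(N + R) (r(N, R) = 5 - ((√(R + N)*N)*R + R) = 5 - ((√(N + R)*N)*R + R) = 5 - ((N*√(N + R))*R + R) = 5 - (N*R*√(N + R) + R) = 5 - (R + N*R*√(N + R)) = 5 + (-R - N*R*√(N + R)) = 5 - R - N*R*√(N + R))
-22671/(-16554) - 48738/r(178, f(11, -4)) = -22671/(-16554) - 48738/(5 - 1*(-5) - 1*178*(-5)*√(178 - 5)) = -22671*(-1/16554) - 48738/(5 + 5 - 1*178*(-5)*√173) = 7557/5518 - 48738/(5 + 5 + 890*√173) = 7557/5518 - 48738/(10 + 890*√173)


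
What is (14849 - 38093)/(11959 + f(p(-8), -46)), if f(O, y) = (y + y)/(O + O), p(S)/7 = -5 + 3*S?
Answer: -1572844/809241 ≈ -1.9436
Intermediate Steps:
p(S) = -35 + 21*S (p(S) = 7*(-5 + 3*S) = -35 + 21*S)
f(O, y) = y/O (f(O, y) = (2*y)/((2*O)) = (2*y)*(1/(2*O)) = y/O)
(14849 - 38093)/(11959 + f(p(-8), -46)) = (14849 - 38093)/(11959 - 46/(-35 + 21*(-8))) = -23244/(11959 - 46/(-35 - 168)) = -23244/(11959 - 46/(-203)) = -23244/(11959 - 46*(-1/203)) = -23244/(11959 + 46/203) = -23244/2427723/203 = -23244*203/2427723 = -1572844/809241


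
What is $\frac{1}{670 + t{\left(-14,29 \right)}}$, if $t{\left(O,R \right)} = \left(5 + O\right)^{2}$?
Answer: $\frac{1}{751} \approx 0.0013316$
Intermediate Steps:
$\frac{1}{670 + t{\left(-14,29 \right)}} = \frac{1}{670 + \left(5 - 14\right)^{2}} = \frac{1}{670 + \left(-9\right)^{2}} = \frac{1}{670 + 81} = \frac{1}{751}$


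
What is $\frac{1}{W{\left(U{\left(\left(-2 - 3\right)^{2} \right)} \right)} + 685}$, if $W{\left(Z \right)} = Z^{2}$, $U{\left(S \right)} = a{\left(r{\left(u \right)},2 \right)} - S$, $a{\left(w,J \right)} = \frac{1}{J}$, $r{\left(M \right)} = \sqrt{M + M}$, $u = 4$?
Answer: $\frac{4}{5141} \approx 0.00077806$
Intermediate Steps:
$r{\left(M \right)} = \sqrt{2} \sqrt{M}$ ($r{\left(M \right)} = \sqrt{2 M} = \sqrt{2} \sqrt{M}$)
$U{\left(S \right)} = \frac{1}{2} - S$
$\frac{1}{W{\left(U{\left(\left(-2 - 3\right)^{2} \right)} \right)} + 685} = \frac{1}{\left(\frac{1}{2} - \left(-2 - 3\right)^{2}\right)^{2} + 685} = \frac{1}{\left(\frac{1}{2} - \left(-5\right)^{2}\right)^{2} + 685} = \frac{1}{\left(\frac{1}{2} - 25\right)^{2} + 685} = \frac{1}{\left(- \frac{49}{2}\right)^{2} + 685} = \frac{1}{\frac{2401}{4} + 685} = \frac{1}{\frac{5141}{4}} = \frac{4}{5141}$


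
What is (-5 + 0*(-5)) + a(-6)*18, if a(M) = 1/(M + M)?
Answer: -13/2 ≈ -6.5000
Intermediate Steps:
a(M) = 1/(2*M)
(-5 + 0*(-5)) + a(-6)*18 = (-5 + 0*(-5)) + ((½)/(-6))*18 = (-5 + 0) + ((½)*(-⅙))*18 = -5 - 1/12*18 = -5 - 3/2 = -13/2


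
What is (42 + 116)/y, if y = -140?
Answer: -79/70 ≈ -1.1286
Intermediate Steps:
(42 + 116)/y = (42 + 116)/(-140) = 158*(-1/140) = -79/70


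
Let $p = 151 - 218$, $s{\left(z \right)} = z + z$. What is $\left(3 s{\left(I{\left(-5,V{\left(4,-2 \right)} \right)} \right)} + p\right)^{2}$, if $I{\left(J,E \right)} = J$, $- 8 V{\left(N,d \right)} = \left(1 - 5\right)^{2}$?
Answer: $9409$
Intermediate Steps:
$V{\left(N,d \right)} = -2$ ($V{\left(N,d \right)} = - \frac{\left(1 - 5\right)^{2}}{8} = - \frac{\left(-4\right)^{2}}{8} = \left(- \frac{1}{8}\right) 16 = -2$)
$s{\left(z \right)} = 2 z$
$p = -67$
$\left(3 s{\left(I{\left(-5,V{\left(4,-2 \right)} \right)} \right)} + p\right)^{2} = \left(3 \cdot 2 \left(-5\right) - 67\right)^{2} = \left(3 \left(-10\right) - 67\right)^{2} = \left(-30 - 67\right)^{2} = \left(-97\right)^{2} = 9409$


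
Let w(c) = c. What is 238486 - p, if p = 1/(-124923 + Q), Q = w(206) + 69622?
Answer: 13139386171/55095 ≈ 2.3849e+5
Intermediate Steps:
Q = 69828 (Q = 206 + 69622 = 69828)
p = -1/55095 (p = 1/(-124923 + 69828) = 1/(-55095) = -1/55095 ≈ -1.8150e-5)
238486 - p = 238486 - 1*(-1/55095) = 238486 + 1/55095 = 13139386171/55095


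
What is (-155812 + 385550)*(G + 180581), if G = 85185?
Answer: 61056549308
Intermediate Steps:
(-155812 + 385550)*(G + 180581) = (-155812 + 385550)*(85185 + 180581) = 229738*265766 = 61056549308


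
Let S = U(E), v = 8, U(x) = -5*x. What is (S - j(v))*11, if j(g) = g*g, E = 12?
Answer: -1364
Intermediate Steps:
j(g) = g²
S = -60 (S = -5*12 = -60)
(S - j(v))*11 = (-60 - 1*8²)*11 = (-60 - 1*64)*11 = (-60 - 64)*11 = -124*11 = -1364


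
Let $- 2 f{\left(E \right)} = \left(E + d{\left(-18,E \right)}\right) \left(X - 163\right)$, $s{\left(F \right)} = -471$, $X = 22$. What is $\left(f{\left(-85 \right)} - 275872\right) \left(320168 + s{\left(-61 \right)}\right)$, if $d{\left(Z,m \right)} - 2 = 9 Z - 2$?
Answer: $- \frac{187524988987}{2} \approx -9.3762 \cdot 10^{10}$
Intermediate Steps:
$d{\left(Z,m \right)} = 9 Z$ ($d{\left(Z,m \right)} = 2 + \left(9 Z - 2\right) = 2 + \left(-2 + 9 Z\right) = 9 Z$)
$f{\left(E \right)} = -11421 + \frac{141 E}{2}$ ($f{\left(E \right)} = - \frac{\left(E + 9 \left(-18\right)\right) \left(22 - 163\right)}{2} = - \frac{\left(E - 162\right) \left(-141\right)}{2} = - \frac{\left(-162 + E\right) \left(-141\right)}{2} = - \frac{22842 - 141 E}{2} = -11421 + \frac{141 E}{2}$)
$\left(f{\left(-85 \right)} - 275872\right) \left(320168 + s{\left(-61 \right)}\right) = \left(\left(-11421 + \frac{141}{2} \left(-85\right)\right) - 275872\right) \left(320168 - 471\right) = \left(\left(-11421 - \frac{11985}{2}\right) - 275872\right) 319697 = \left(- \frac{34827}{2} - 275872\right) 319697 = \left(- \frac{586571}{2}\right) 319697 = - \frac{187524988987}{2}$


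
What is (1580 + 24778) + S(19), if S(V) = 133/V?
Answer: 26365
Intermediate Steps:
(1580 + 24778) + S(19) = (1580 + 24778) + 133/19 = 26358 + 133*(1/19) = 26358 + 7 = 26365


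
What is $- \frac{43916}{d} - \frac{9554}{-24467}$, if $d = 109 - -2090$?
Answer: $- \frac{1053483526}{53802933} \approx -19.58$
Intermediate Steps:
$d = 2199$ ($d = 109 + 2090 = 2199$)
$- \frac{43916}{d} - \frac{9554}{-24467} = - \frac{43916}{2199} - \frac{9554}{-24467} = \left(-43916\right) \frac{1}{2199} - - \frac{9554}{24467} = - \frac{43916}{2199} + \frac{9554}{24467} = - \frac{1053483526}{53802933}$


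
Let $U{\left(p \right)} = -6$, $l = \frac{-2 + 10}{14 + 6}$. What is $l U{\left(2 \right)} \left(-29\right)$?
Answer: $\frac{348}{5} \approx 69.6$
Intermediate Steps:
$l = \frac{2}{5}$ ($l = \frac{8}{20} = 8 \cdot \frac{1}{20} = \frac{2}{5} \approx 0.4$)
$l U{\left(2 \right)} \left(-29\right) = \frac{2}{5} \left(-6\right) \left(-29\right) = \left(- \frac{12}{5}\right) \left(-29\right) = \frac{348}{5}$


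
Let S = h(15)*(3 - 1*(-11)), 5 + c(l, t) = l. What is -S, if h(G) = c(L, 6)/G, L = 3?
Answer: 28/15 ≈ 1.8667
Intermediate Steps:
c(l, t) = -5 + l
h(G) = -2/G (h(G) = (-5 + 3)/G = -2/G)
S = -28/15 (S = (-2/15)*(3 - 1*(-11)) = (-2*1/15)*(3 + 11) = -2/15*14 = -28/15 ≈ -1.8667)
-S = -1*(-28/15) = 28/15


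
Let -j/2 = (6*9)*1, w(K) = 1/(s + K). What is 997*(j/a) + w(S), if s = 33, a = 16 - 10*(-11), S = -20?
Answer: -77759/91 ≈ -854.49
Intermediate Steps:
a = 126 (a = 16 + 110 = 126)
w(K) = 1/(33 + K)
j = -108 (j = -2*6*9 = -108 ≈ -108.00)
997*(j/a) + w(S) = 997*(-108/126) + 1/(33 - 20) = 997*(-108*1/126) + 1/13 = 997*(-6/7) + 1/13 = -5982/7 + 1/13 = -77759/91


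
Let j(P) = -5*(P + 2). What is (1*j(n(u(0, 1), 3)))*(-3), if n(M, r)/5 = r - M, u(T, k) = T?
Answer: 255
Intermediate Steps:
n(M, r) = -5*M + 5*r (n(M, r) = 5*(r - M) = -5*M + 5*r)
j(P) = -10 - 5*P (j(P) = -5*(2 + P) = -10 - 5*P)
(1*j(n(u(0, 1), 3)))*(-3) = (1*(-10 - 5*(-5*0 + 5*3)))*(-3) = (1*(-10 - 5*(0 + 15)))*(-3) = (1*(-10 - 5*15))*(-3) = (1*(-10 - 75))*(-3) = (1*(-85))*(-3) = -85*(-3) = 255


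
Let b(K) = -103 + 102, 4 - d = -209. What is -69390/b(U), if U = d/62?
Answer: 69390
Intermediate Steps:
d = 213 (d = 4 - 1*(-209) = 4 + 209 = 213)
U = 213/62 ≈ 3.4355
b(K) = -1
-69390/b(U) = -69390/(-1) = -69390*(-1) = 69390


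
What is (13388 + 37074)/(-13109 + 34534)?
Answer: 50462/21425 ≈ 2.3553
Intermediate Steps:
(13388 + 37074)/(-13109 + 34534) = 50462/21425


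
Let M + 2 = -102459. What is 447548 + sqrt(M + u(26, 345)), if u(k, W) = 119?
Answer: 447548 + I*sqrt(102342) ≈ 4.4755e+5 + 319.91*I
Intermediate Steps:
M = -102461 (M = -2 - 102459 = -102461)
447548 + sqrt(M + u(26, 345)) = 447548 + sqrt(-102461 + 119) = 447548 + sqrt(-102342) = 447548 + I*sqrt(102342)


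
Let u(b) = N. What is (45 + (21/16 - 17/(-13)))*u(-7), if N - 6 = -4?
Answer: 9905/104 ≈ 95.240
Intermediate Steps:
N = 2 (N = 6 - 4 = 2)
u(b) = 2
(45 + (21/16 - 17/(-13)))*u(-7) = (45 + (21/16 - 17/(-13)))*2 = (45 + (21*(1/16) - 17*(-1/13)))*2 = (45 + (21/16 + 17/13))*2 = (45 + 545/208)*2 = (9905/208)*2 = 9905/104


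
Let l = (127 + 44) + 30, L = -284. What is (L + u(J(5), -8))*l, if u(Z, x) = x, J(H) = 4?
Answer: -58692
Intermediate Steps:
l = 201 (l = 171 + 30 = 201)
(L + u(J(5), -8))*l = (-284 - 8)*201 = -292*201 = -58692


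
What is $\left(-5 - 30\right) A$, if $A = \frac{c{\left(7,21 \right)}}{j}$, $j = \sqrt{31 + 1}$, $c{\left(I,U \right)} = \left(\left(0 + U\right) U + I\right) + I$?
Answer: $- \frac{15925 \sqrt{2}}{8} \approx -2815.2$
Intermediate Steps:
$c{\left(I,U \right)} = U^{2} + 2 I$ ($c{\left(I,U \right)} = \left(U U + I\right) + I = \left(U^{2} + I\right) + I = \left(I + U^{2}\right) + I = U^{2} + 2 I$)
$j = 4 \sqrt{2}$ ($j = \sqrt{32} = 4 \sqrt{2} \approx 5.6569$)
$A = \frac{455 \sqrt{2}}{8}$ ($A = \frac{21^{2} + 2 \cdot 7}{4 \sqrt{2}} = \left(441 + 14\right) \frac{\sqrt{2}}{8} = 455 \frac{\sqrt{2}}{8} = \frac{455 \sqrt{2}}{8} \approx 80.433$)
$\left(-5 - 30\right) A = \left(-5 - 30\right) \frac{455 \sqrt{2}}{8} = - 35 \frac{455 \sqrt{2}}{8} = - \frac{15925 \sqrt{2}}{8}$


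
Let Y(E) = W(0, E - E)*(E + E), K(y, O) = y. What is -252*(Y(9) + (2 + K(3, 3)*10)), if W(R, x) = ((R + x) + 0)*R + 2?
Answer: -17136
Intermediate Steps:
W(R, x) = 2 + R*(R + x) (W(R, x) = (R + x)*R + 2 = R*(R + x) + 2 = 2 + R*(R + x))
Y(E) = 4*E (Y(E) = (2 + 0² + 0*(E - E))*(E + E) = (2 + 0 + 0*0)*(2*E) = (2 + 0 + 0)*(2*E) = 2*(2*E) = 4*E)
-252*(Y(9) + (2 + K(3, 3)*10)) = -252*(4*9 + (2 + 3*10)) = -252*(36 + (2 + 30)) = -252*(36 + 32) = -252*68 = -17136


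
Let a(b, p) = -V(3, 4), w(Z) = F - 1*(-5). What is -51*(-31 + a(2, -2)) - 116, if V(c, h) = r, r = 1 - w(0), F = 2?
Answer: 1159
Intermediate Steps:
w(Z) = 7 (w(Z) = 2 - 1*(-5) = 2 + 5 = 7)
r = -6 (r = 1 - 1*7 = 1 - 7 = -6)
V(c, h) = -6
a(b, p) = 6 (a(b, p) = -1*(-6) = 6)
-51*(-31 + a(2, -2)) - 116 = -51*(-31 + 6) - 116 = -51*(-25) - 116 = 1275 - 116 = 1159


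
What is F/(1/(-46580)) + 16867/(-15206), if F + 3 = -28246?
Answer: 20008638997653/15206 ≈ 1.3158e+9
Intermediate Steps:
F = -28249 (F = -3 - 28246 = -28249)
F/(1/(-46580)) + 16867/(-15206) = -28249/(1/(-46580)) + 16867/(-15206) = -28249/(-1/46580) + 16867*(-1/15206) = -28249*(-46580) - 16867/15206 = 1315838420 - 16867/15206 = 20008638997653/15206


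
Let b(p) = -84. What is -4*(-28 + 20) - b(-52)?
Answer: 116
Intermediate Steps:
-4*(-28 + 20) - b(-52) = -4*(-28 + 20) - 1*(-84) = -4*(-8) + 84 = 32 + 84 = 116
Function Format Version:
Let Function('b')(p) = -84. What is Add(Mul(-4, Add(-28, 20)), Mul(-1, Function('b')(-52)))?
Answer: 116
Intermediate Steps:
Add(Mul(-4, Add(-28, 20)), Mul(-1, Function('b')(-52))) = Add(Mul(-4, Add(-28, 20)), Mul(-1, -84)) = Add(Mul(-4, -8), 84) = Add(32, 84) = 116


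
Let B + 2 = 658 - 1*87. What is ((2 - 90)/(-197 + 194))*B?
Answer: 50072/3 ≈ 16691.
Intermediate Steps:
B = 569 (B = -2 + (658 - 1*87) = -2 + (658 - 87) = -2 + 571 = 569)
((2 - 90)/(-197 + 194))*B = ((2 - 90)/(-197 + 194))*569 = -88/(-3)*569 = -88*(-⅓)*569 = (88/3)*569 = 50072/3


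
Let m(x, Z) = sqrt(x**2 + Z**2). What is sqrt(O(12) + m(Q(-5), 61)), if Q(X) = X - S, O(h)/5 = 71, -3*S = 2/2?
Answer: sqrt(3195 + 3*sqrt(33685))/3 ≈ 20.400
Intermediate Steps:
S = -1/3 (S = -2/(3*2) = -1/3*1 = -1/3 ≈ -0.33333)
O(h) = 355 (O(h) = 5*71 = 355)
Q(X) = 1/3 + X (Q(X) = X - 1*(-1/3) = X + 1/3 = 1/3 + X)
m(x, Z) = sqrt(Z**2 + x**2)
sqrt(O(12) + m(Q(-5), 61)) = sqrt(355 + sqrt(61**2 + (1/3 - 5)**2)) = sqrt(355 + sqrt(3721 + (-14/3)**2)) = sqrt(355 + sqrt(3721 + 196/9)) = sqrt(355 + sqrt(33685/9)) = sqrt(355 + sqrt(33685)/3)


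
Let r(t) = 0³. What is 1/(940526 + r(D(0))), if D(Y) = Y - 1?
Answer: 1/940526 ≈ 1.0632e-6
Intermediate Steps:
D(Y) = -1 + Y
r(t) = 0
1/(940526 + r(D(0))) = 1/(940526 + 0) = 1/940526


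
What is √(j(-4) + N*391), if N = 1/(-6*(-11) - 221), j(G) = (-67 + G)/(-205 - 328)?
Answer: I*√16308035770/82615 ≈ 1.5458*I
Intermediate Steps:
j(G) = 67/533 - G/533 (j(G) = (-67 + G)/(-533) = (-67 + G)*(-1/533) = 67/533 - G/533)
N = -1/155 (N = 1/(66 - 221) = 1/(-155) = -1/155 ≈ -0.0064516)
√(j(-4) + N*391) = √((67/533 - 1/533*(-4)) - 1/155*391) = √((67/533 + 4/533) - 391/155) = √(71/533 - 391/155) = √(-197398/82615) = I*√16308035770/82615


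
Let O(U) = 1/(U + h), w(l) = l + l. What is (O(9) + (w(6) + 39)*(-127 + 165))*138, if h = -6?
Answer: 267490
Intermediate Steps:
w(l) = 2*l
O(U) = 1/(-6 + U) (O(U) = 1/(U - 6) = 1/(-6 + U))
(O(9) + (w(6) + 39)*(-127 + 165))*138 = (1/(-6 + 9) + (2*6 + 39)*(-127 + 165))*138 = (1/3 + (12 + 39)*38)*138 = (⅓ + 51*38)*138 = (⅓ + 1938)*138 = (5815/3)*138 = 267490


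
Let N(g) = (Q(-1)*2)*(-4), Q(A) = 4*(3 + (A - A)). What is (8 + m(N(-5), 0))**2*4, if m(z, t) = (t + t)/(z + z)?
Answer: 256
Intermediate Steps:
Q(A) = 12 (Q(A) = 4*(3 + 0) = 4*3 = 12)
N(g) = -96 (N(g) = (12*2)*(-4) = 24*(-4) = -96)
m(z, t) = t/z (m(z, t) = (2*t)/((2*z)) = (2*t)*(1/(2*z)) = t/z)
(8 + m(N(-5), 0))**2*4 = (8 + 0/(-96))**2*4 = (8 + 0*(-1/96))**2*4 = (8 + 0)**2*4 = 8**2*4 = 64*4 = 256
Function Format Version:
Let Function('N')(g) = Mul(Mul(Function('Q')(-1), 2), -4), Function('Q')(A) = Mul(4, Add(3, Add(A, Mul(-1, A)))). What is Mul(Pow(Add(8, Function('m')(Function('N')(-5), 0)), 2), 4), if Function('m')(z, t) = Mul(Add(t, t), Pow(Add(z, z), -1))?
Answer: 256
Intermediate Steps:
Function('Q')(A) = 12 (Function('Q')(A) = Mul(4, Add(3, 0)) = Mul(4, 3) = 12)
Function('N')(g) = -96 (Function('N')(g) = Mul(Mul(12, 2), -4) = Mul(24, -4) = -96)
Function('m')(z, t) = Mul(t, Pow(z, -1)) (Function('m')(z, t) = Mul(Mul(2, t), Pow(Mul(2, z), -1)) = Mul(Mul(2, t), Mul(Rational(1, 2), Pow(z, -1))) = Mul(t, Pow(z, -1)))
Mul(Pow(Add(8, Function('m')(Function('N')(-5), 0)), 2), 4) = Mul(Pow(Add(8, Mul(0, Pow(-96, -1))), 2), 4) = Mul(Pow(Add(8, Mul(0, Rational(-1, 96))), 2), 4) = Mul(Pow(Add(8, 0), 2), 4) = Mul(Pow(8, 2), 4) = Mul(64, 4) = 256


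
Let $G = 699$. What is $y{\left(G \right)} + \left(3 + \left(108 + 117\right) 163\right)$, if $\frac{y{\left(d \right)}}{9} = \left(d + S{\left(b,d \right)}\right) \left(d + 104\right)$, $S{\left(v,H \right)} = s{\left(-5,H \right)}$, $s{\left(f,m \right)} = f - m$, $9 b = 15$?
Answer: $543$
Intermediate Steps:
$b = \frac{5}{3}$ ($b = \frac{1}{9} \cdot 15 = \frac{5}{3} \approx 1.6667$)
$S{\left(v,H \right)} = -5 - H$
$y{\left(d \right)} = -4680 - 45 d$ ($y{\left(d \right)} = 9 \left(d - \left(5 + d\right)\right) \left(d + 104\right) = 9 \left(- 5 \left(104 + d\right)\right) = 9 \left(-520 - 5 d\right) = -4680 - 45 d$)
$y{\left(G \right)} + \left(3 + \left(108 + 117\right) 163\right) = \left(-4680 - 31455\right) + \left(3 + \left(108 + 117\right) 163\right) = \left(-4680 - 31455\right) + \left(3 + 225 \cdot 163\right) = -36135 + \left(3 + 36675\right) = -36135 + 36678 = 543$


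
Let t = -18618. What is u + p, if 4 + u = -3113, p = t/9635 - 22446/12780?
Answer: -853926523/273634 ≈ -3120.7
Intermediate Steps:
p = -1009345/273634 (p = -18618/9635 - 22446/12780 = -18618*1/9635 - 22446*1/12780 = -18618/9635 - 1247/710 = -1009345/273634 ≈ -3.6887)
u = -3117 (u = -4 - 3113 = -3117)
u + p = -3117 - 1009345/273634 = -853926523/273634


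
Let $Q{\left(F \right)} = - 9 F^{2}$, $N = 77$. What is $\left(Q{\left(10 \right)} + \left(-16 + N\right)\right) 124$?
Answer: $-104036$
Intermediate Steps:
$\left(Q{\left(10 \right)} + \left(-16 + N\right)\right) 124 = \left(- 9 \cdot 10^{2} + \left(-16 + 77\right)\right) 124 = \left(\left(-9\right) 100 + 61\right) 124 = \left(-900 + 61\right) 124 = \left(-839\right) 124 = -104036$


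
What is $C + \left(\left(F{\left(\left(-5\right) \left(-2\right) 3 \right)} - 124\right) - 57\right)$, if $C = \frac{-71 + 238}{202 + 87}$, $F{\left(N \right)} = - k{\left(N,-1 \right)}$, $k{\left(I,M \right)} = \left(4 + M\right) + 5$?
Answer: $- \frac{54454}{289} \approx -188.42$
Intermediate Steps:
$k{\left(I,M \right)} = 9 + M$
$F{\left(N \right)} = -8$ ($F{\left(N \right)} = - (9 - 1) = \left(-1\right) 8 = -8$)
$C = \frac{167}{289} \approx 0.57786$
$C + \left(\left(F{\left(\left(-5\right) \left(-2\right) 3 \right)} - 124\right) - 57\right) = \frac{167}{289} - 189 = - \frac{54454}{289}$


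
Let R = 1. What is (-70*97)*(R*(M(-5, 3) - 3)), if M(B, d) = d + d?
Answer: -20370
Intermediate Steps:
M(B, d) = 2*d
(-70*97)*(R*(M(-5, 3) - 3)) = (-70*97)*(1*(2*3 - 3)) = -6790*(6 - 3) = -6790*3 = -20370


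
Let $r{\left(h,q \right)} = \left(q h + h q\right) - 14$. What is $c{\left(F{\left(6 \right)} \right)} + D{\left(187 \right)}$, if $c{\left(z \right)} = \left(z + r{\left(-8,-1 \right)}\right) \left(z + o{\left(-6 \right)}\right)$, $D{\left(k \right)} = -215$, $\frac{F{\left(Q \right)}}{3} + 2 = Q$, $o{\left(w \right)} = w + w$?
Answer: $-215$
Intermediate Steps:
$o{\left(w \right)} = 2 w$
$F{\left(Q \right)} = -6 + 3 Q$
$r{\left(h,q \right)} = -14 + 2 h q$ ($r{\left(h,q \right)} = \left(h q + h q\right) - 14 = 2 h q - 14 = -14 + 2 h q$)
$c{\left(z \right)} = \left(-12 + z\right) \left(2 + z\right)$ ($c{\left(z \right)} = \left(z - \left(14 + 16 \left(-1\right)\right)\right) \left(z + 2 \left(-6\right)\right) = \left(z + \left(-14 + 16\right)\right) \left(z - 12\right) = \left(z + 2\right) \left(-12 + z\right) = \left(2 + z\right) \left(-12 + z\right) = \left(-12 + z\right) \left(2 + z\right)$)
$c{\left(F{\left(6 \right)} \right)} + D{\left(187 \right)} = \left(-24 + \left(-6 + 3 \cdot 6\right)^{2} - 10 \left(-6 + 3 \cdot 6\right)\right) - 215 = \left(-24 + \left(-6 + 18\right)^{2} - 10 \left(-6 + 18\right)\right) - 215 = \left(-24 + 12^{2} - 120\right) - 215 = \left(-24 + 144 - 120\right) - 215 = 0 - 215 = -215$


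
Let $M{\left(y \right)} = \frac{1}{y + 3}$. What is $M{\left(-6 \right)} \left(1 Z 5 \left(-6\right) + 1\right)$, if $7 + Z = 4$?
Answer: $- \frac{91}{3} \approx -30.333$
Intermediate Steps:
$Z = -3$ ($Z = -7 + 4 = -3$)
$M{\left(y \right)} = \frac{1}{3 + y}$
$M{\left(-6 \right)} \left(1 Z 5 \left(-6\right) + 1\right) = \frac{1 \left(-3\right) 5 \left(-6\right) + 1}{3 - 6} = \frac{\left(-3\right) 5 \left(-6\right) + 1}{-3} = - \frac{\left(-15\right) \left(-6\right) + 1}{3} = - \frac{90 + 1}{3} = \left(- \frac{1}{3}\right) 91 = - \frac{91}{3}$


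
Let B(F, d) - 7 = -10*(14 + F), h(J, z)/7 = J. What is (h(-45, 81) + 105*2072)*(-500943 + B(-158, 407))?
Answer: -108513008520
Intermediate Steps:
h(J, z) = 7*J
B(F, d) = -133 - 10*F (B(F, d) = 7 - 10*(14 + F) = 7 + (-140 - 10*F) = -133 - 10*F)
(h(-45, 81) + 105*2072)*(-500943 + B(-158, 407)) = (7*(-45) + 105*2072)*(-500943 + (-133 - 10*(-158))) = (-315 + 217560)*(-500943 + (-133 + 1580)) = 217245*(-500943 + 1447) = 217245*(-499496) = -108513008520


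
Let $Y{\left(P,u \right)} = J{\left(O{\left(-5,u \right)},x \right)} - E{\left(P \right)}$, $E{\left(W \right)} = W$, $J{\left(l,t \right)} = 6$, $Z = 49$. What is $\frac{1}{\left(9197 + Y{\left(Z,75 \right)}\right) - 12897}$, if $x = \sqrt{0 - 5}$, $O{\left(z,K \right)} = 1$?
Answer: $- \frac{1}{3743} \approx -0.00026717$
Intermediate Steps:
$x = i \sqrt{5}$ ($x = \sqrt{-5} = i \sqrt{5} \approx 2.2361 i$)
$Y{\left(P,u \right)} = 6 - P$
$\frac{1}{\left(9197 + Y{\left(Z,75 \right)}\right) - 12897} = \frac{1}{\left(9197 + \left(6 - 49\right)\right) - 12897} = \frac{1}{\left(9197 - 43\right) - 12897} = \frac{1}{9154 - 12897} = \frac{1}{-3743} = - \frac{1}{3743}$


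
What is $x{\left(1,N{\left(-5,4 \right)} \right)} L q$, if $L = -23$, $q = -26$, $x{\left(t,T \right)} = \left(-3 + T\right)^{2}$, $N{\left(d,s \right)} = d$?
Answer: $38272$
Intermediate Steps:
$x{\left(1,N{\left(-5,4 \right)} \right)} L q = \left(-3 - 5\right)^{2} \left(-23\right) \left(-26\right) = \left(-8\right)^{2} \left(-23\right) \left(-26\right) = 64 \left(-23\right) \left(-26\right) = \left(-1472\right) \left(-26\right) = 38272$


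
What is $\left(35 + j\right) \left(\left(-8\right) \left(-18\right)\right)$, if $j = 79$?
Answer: $16416$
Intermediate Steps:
$\left(35 + j\right) \left(\left(-8\right) \left(-18\right)\right) = \left(35 + 79\right) \left(\left(-8\right) \left(-18\right)\right) = 114 \cdot 144 = 16416$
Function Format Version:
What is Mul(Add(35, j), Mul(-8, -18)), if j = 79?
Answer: 16416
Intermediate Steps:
Mul(Add(35, j), Mul(-8, -18)) = Mul(Add(35, 79), Mul(-8, -18)) = Mul(114, 144) = 16416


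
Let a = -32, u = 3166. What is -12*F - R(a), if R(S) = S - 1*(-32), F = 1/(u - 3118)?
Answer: -¼ ≈ -0.25000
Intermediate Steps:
F = 1/48 (F = 1/(3166 - 3118) = 1/48 ≈ 0.020833)
R(S) = 32 + S (R(S) = S + 32 = 32 + S)
-12*F - R(a) = -12*1/48 - (32 - 32) = -¼ - 1*0 = -¼ + 0 = -¼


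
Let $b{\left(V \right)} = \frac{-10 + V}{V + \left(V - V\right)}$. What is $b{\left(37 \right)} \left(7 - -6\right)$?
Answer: $\frac{351}{37} \approx 9.4865$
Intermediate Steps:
$b{\left(V \right)} = \frac{-10 + V}{V}$ ($b{\left(V \right)} = \frac{-10 + V}{V + 0} = \frac{-10 + V}{V}$)
$b{\left(37 \right)} \left(7 - -6\right) = \frac{-10 + 37}{37} \left(7 - -6\right) = \frac{1}{37} \cdot 27 \left(7 + 6\right) = \frac{27}{37} \cdot 13 = \frac{351}{37}$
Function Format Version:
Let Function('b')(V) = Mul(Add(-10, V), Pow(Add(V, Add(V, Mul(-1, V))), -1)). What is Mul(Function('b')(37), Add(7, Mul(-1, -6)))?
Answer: Rational(351, 37) ≈ 9.4865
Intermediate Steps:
Function('b')(V) = Mul(Pow(V, -1), Add(-10, V)) (Function('b')(V) = Mul(Add(-10, V), Pow(Add(V, 0), -1)) = Mul(Add(-10, V), Pow(V, -1)) = Mul(Pow(V, -1), Add(-10, V)))
Mul(Function('b')(37), Add(7, Mul(-1, -6))) = Mul(Mul(Pow(37, -1), Add(-10, 37)), Add(7, Mul(-1, -6))) = Mul(Mul(Rational(1, 37), 27), Add(7, 6)) = Mul(Rational(27, 37), 13) = Rational(351, 37)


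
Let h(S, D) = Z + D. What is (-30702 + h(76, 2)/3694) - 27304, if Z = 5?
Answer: -214274157/3694 ≈ -58006.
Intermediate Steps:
h(S, D) = 5 + D
(-30702 + h(76, 2)/3694) - 27304 = (-30702 + (5 + 2)/3694) - 27304 = (-30702 + 7*(1/3694)) - 27304 = (-30702 + 7/3694) - 27304 = -113413181/3694 - 27304 = -214274157/3694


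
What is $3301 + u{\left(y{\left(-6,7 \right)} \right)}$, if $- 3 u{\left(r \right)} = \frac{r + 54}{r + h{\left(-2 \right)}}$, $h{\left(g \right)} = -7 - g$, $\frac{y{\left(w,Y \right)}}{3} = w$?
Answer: $\frac{75935}{23} \approx 3301.5$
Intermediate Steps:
$y{\left(w,Y \right)} = 3 w$
$u{\left(r \right)} = - \frac{54 + r}{3 \left(-5 + r\right)}$ ($u{\left(r \right)} = - \frac{\left(r + 54\right) \frac{1}{r - 5}}{3} = - \frac{\left(54 + r\right) \frac{1}{r + \left(-7 + 2\right)}}{3} = - \frac{\left(54 + r\right) \frac{1}{r - 5}}{3} = - \frac{\left(54 + r\right) \frac{1}{-5 + r}}{3} = - \frac{\frac{1}{-5 + r} \left(54 + r\right)}{3} = - \frac{54 + r}{3 \left(-5 + r\right)}$)
$3301 + u{\left(y{\left(-6,7 \right)} \right)} = 3301 + \frac{-54 - 3 \left(-6\right)}{3 \left(-5 + 3 \left(-6\right)\right)} = 3301 + \frac{-54 - -18}{3 \left(-5 - 18\right)} = 3301 + \frac{-54 + 18}{3 \left(-23\right)} = 3301 + \frac{1}{3} \left(- \frac{1}{23}\right) \left(-36\right) = 3301 + \frac{12}{23} = \frac{75935}{23}$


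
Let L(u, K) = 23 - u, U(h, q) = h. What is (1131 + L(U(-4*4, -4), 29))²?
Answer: 1368900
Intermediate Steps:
(1131 + L(U(-4*4, -4), 29))² = (1131 + (23 - (-4)*4))² = (1131 + (23 - 1*(-16)))² = (1131 + (23 + 16))² = (1131 + 39)² = 1170² = 1368900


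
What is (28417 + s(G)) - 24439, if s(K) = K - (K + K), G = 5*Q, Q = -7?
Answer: 4013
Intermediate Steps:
G = -35 (G = 5*(-7) = -35)
s(K) = -K (s(K) = K - 2*K = -K)
(28417 + s(G)) - 24439 = (28417 - 1*(-35)) - 24439 = (28417 + 35) - 24439 = 28452 - 24439 = 4013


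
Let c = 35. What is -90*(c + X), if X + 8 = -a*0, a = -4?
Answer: -2430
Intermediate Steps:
X = -8 (X = -8 - 1*(-4)*0 = -8 + 4*0 = -8 + 0 = -8)
-90*(c + X) = -90*(35 - 8) = -90*27 = -2430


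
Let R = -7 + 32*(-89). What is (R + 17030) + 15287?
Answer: 29462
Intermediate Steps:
R = -2855 (R = -7 - 2848 = -2855)
(R + 17030) + 15287 = (-2855 + 17030) + 15287 = 14175 + 15287 = 29462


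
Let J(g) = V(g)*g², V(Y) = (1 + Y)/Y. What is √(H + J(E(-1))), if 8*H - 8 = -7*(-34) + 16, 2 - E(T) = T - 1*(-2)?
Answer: √139/2 ≈ 5.8949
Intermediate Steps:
V(Y) = (1 + Y)/Y
E(T) = -T (E(T) = 2 - (T - 1*(-2)) = 2 - (T + 2) = 2 - (2 + T) = 2 + (-2 - T) = -T)
H = 131/4 (H = 1 + (-7*(-34) + 16)/8 = 1 + (238 + 16)/8 = 1 + (⅛)*254 = 1 + 127/4 = 131/4 ≈ 32.750)
J(g) = g*(1 + g) (J(g) = ((1 + g)/g)*g² = g*(1 + g))
√(H + J(E(-1))) = √(131/4 + (-1*(-1))*(1 - 1*(-1))) = √(131/4 + 1*(1 + 1)) = √(131/4 + 1*2) = √(131/4 + 2) = √(139/4) = √139/2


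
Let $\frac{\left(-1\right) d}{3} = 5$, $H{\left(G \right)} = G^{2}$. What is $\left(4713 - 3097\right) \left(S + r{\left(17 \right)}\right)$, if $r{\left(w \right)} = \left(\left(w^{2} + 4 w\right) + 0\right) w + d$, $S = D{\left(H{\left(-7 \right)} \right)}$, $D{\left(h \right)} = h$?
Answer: $9862448$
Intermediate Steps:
$d = -15$ ($d = \left(-3\right) 5 = -15$)
$S = 49$ ($S = \left(-7\right)^{2} = 49$)
$r{\left(w \right)} = -15 + w \left(w^{2} + 4 w\right)$ ($r{\left(w \right)} = \left(\left(w^{2} + 4 w\right) + 0\right) w - 15 = \left(w^{2} + 4 w\right) w - 15 = w \left(w^{2} + 4 w\right) - 15 = -15 + w \left(w^{2} + 4 w\right)$)
$\left(4713 - 3097\right) \left(S + r{\left(17 \right)}\right) = \left(4713 - 3097\right) \left(49 + \left(-15 + 17^{3} + 4 \cdot 17^{2}\right)\right) = 1616 \left(49 + \left(-15 + 4913 + 4 \cdot 289\right)\right) = 1616 \left(49 + \left(-15 + 4913 + 1156\right)\right) = 1616 \left(49 + 6054\right) = 1616 \cdot 6103 = 9862448$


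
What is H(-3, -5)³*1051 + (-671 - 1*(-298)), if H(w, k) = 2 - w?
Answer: 131002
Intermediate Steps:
H(-3, -5)³*1051 + (-671 - 1*(-298)) = (2 - 1*(-3))³*1051 + (-671 - 1*(-298)) = (2 + 3)³*1051 + (-671 + 298) = 5³*1051 - 373 = 125*1051 - 373 = 131375 - 373 = 131002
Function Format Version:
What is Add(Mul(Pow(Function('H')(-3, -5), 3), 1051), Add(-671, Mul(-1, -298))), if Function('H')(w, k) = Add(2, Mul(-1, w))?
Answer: 131002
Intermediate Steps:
Add(Mul(Pow(Function('H')(-3, -5), 3), 1051), Add(-671, Mul(-1, -298))) = Add(Mul(Pow(Add(2, Mul(-1, -3)), 3), 1051), Add(-671, Mul(-1, -298))) = Add(Mul(Pow(Add(2, 3), 3), 1051), Add(-671, 298)) = Add(Mul(Pow(5, 3), 1051), -373) = Add(Mul(125, 1051), -373) = Add(131375, -373) = 131002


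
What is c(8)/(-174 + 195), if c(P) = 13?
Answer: 13/21 ≈ 0.61905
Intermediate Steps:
c(8)/(-174 + 195) = 13/(-174 + 195) = 13/21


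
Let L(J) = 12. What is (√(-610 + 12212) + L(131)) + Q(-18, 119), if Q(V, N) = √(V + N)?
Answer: 12 + √101 + √11602 ≈ 129.76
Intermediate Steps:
Q(V, N) = √(N + V)
(√(-610 + 12212) + L(131)) + Q(-18, 119) = (√(-610 + 12212) + 12) + √(119 - 18) = (√11602 + 12) + √101 = (12 + √11602) + √101 = 12 + √101 + √11602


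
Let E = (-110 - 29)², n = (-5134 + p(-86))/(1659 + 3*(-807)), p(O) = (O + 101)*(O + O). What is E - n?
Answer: 7357444/381 ≈ 19311.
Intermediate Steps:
p(O) = 2*O*(101 + O) (p(O) = (101 + O)*(2*O) = 2*O*(101 + O))
n = 3857/381 (n = (-5134 + 2*(-86)*(101 - 86))/(1659 + 3*(-807)) = (-5134 + 2*(-86)*15)/(1659 - 2421) = (-5134 - 2580)/(-762) = -7714*(-1/762) = 3857/381 ≈ 10.123)
E = 19321 (E = (-139)² = 19321)
E - n = 19321 - 1*3857/381 = 19321 - 3857/381 = 7357444/381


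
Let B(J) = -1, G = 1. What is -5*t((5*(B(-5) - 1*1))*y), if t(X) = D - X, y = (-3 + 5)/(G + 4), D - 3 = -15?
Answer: 40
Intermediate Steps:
D = -12 (D = 3 - 15 = -12)
y = ⅖ (y = (-3 + 5)/(1 + 4) = 2/5 = 2*(⅕) = ⅖ ≈ 0.40000)
t(X) = -12 - X
-5*t((5*(B(-5) - 1*1))*y) = -5*(-12 - 5*(-1 - 1*1)*2/5) = -5*(-12 - 5*(-1 - 1)*2/5) = -5*(-12 - 5*(-2)*2/5) = -5*(-12 - (-10)*2/5) = -5*(-12 - 1*(-4)) = -5*(-12 + 4) = -5*(-8) = 40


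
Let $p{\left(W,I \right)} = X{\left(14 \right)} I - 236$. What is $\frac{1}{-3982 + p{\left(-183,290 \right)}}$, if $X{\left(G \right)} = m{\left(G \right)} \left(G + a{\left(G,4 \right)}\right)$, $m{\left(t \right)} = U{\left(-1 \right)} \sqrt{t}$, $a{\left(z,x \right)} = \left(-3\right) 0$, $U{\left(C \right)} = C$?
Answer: $\frac{2109}{106489438} - \frac{1015 \sqrt{14}}{53244719} \approx -5.1522 \cdot 10^{-5}$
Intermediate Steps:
$a{\left(z,x \right)} = 0$
$m{\left(t \right)} = - \sqrt{t}$
$X{\left(G \right)} = - G^{\frac{3}{2}}$ ($X{\left(G \right)} = - \sqrt{G} \left(G + 0\right) = - \sqrt{G} G = - G^{\frac{3}{2}}$)
$p{\left(W,I \right)} = -236 - 14 I \sqrt{14}$ ($p{\left(W,I \right)} = - 14^{\frac{3}{2}} I - 236 = - 14 \sqrt{14} I - 236 = - 14 I \sqrt{14} - 236 = -236 - 14 I \sqrt{14}$)
$\frac{1}{-3982 + p{\left(-183,290 \right)}} = \frac{1}{-3982 - \left(236 + 4060 \sqrt{14}\right)} = \frac{1}{-4218 - 4060 \sqrt{14}}$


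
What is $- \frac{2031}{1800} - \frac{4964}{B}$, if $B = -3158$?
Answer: $\frac{420217}{947400} \approx 0.44355$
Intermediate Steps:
$- \frac{2031}{1800} - \frac{4964}{B} = - \frac{2031}{1800} - \frac{4964}{-3158} = \left(-2031\right) \frac{1}{1800} - - \frac{2482}{1579} = - \frac{677}{600} + \frac{2482}{1579} = \frac{420217}{947400}$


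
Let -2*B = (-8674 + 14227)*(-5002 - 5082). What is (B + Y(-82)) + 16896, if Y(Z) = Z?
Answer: 28015040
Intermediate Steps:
B = 27998226 (B = -(-8674 + 14227)*(-5002 - 5082)/2 = -5553*(-10084)/2 = -1/2*(-55996452) = 27998226)
(B + Y(-82)) + 16896 = (27998226 - 82) + 16896 = 27998144 + 16896 = 28015040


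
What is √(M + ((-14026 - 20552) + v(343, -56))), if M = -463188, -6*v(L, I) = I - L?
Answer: I*√1990798/2 ≈ 705.48*I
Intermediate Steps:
v(L, I) = -I/6 + L/6 (v(L, I) = -(I - L)/6 = -I/6 + L/6)
√(M + ((-14026 - 20552) + v(343, -56))) = √(-463188 + ((-14026 - 20552) + (-⅙*(-56) + (⅙)*343))) = √(-463188 + (-34578 + (28/3 + 343/6))) = √(-463188 + (-34578 + 133/2)) = √(-463188 - 69023/2) = √(-995399/2) = I*√1990798/2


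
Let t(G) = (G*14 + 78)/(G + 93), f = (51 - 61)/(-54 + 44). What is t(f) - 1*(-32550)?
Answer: 1529896/47 ≈ 32551.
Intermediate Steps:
f = 1 (f = -10/(-10) = -10*(-1/10) = 1)
t(G) = (78 + 14*G)/(93 + G) (t(G) = (14*G + 78)/(93 + G) = (78 + 14*G)/(93 + G))
t(f) - 1*(-32550) = 2*(39 + 7*1)/(93 + 1) - 1*(-32550) = 2*(39 + 7)/94 + 32550 = 2*(1/94)*46 + 32550 = 46/47 + 32550 = 1529896/47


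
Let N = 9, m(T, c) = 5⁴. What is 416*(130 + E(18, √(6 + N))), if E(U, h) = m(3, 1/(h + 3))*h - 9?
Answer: 50336 + 260000*√15 ≈ 1.0573e+6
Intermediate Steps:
m(T, c) = 625
E(U, h) = -9 + 625*h (E(U, h) = 625*h - 9 = -9 + 625*h)
416*(130 + E(18, √(6 + N))) = 416*(130 + (-9 + 625*√(6 + 9))) = 416*(130 + (-9 + 625*√15)) = 416*(121 + 625*√15) = 50336 + 260000*√15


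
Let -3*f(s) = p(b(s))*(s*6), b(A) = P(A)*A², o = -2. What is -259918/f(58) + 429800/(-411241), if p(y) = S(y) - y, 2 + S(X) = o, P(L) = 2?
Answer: -221262457919/160571515896 ≈ -1.3780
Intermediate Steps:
b(A) = 2*A²
S(X) = -4 (S(X) = -2 - 2 = -4)
p(y) = -4 - y
f(s) = -2*s*(-4 - 2*s²) (f(s) = -(-4 - 2*s²)*s*6/3 = -(-4 - 2*s²)*6*s/3 = -2*s*(-4 - 2*s²))
-259918/f(58) + 429800/(-411241) = -259918*1/(232*(2 + 58²)) + 429800/(-411241) = -259918*1/(232*(2 + 3364)) + 429800*(-1/411241) = -259918/(4*58*3366) - 429800/411241 = -259918/780912 - 429800/411241 = -259918*1/780912 - 429800/411241 = -129959/390456 - 429800/411241 = -221262457919/160571515896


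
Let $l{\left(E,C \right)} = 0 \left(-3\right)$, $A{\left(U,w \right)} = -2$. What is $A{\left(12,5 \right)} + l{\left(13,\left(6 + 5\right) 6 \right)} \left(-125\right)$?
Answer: $-2$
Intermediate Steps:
$l{\left(E,C \right)} = 0$
$A{\left(12,5 \right)} + l{\left(13,\left(6 + 5\right) 6 \right)} \left(-125\right) = -2 + 0 \left(-125\right) = -2 + 0 = -2$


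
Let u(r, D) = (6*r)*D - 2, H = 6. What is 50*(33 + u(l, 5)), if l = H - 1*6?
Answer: 1550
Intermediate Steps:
l = 0 (l = 6 - 1*6 = 6 - 6 = 0)
u(r, D) = -2 + 6*D*r (u(r, D) = 6*D*r - 2 = -2 + 6*D*r)
50*(33 + u(l, 5)) = 50*(33 + (-2 + 6*5*0)) = 50*(33 + (-2 + 0)) = 50*(33 - 2) = 50*31 = 1550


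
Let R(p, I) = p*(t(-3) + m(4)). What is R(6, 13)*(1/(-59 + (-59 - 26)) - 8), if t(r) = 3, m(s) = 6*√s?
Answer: -5765/8 ≈ -720.63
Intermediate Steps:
R(p, I) = 15*p (R(p, I) = p*(3 + 6*√4) = p*(3 + 6*2) = p*(3 + 12) = p*15 = 15*p)
R(6, 13)*(1/(-59 + (-59 - 26)) - 8) = (15*6)*(1/(-59 + (-59 - 26)) - 8) = 90*(1/(-59 - 85) - 8) = 90*(1/(-144) - 8) = 90*(-1/144 - 8) = 90*(-1153/144) = -5765/8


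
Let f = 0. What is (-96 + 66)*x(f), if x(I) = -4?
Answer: 120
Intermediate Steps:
(-96 + 66)*x(f) = (-96 + 66)*(-4) = -30*(-4) = 120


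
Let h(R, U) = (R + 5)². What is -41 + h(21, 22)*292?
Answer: 197351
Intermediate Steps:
h(R, U) = (5 + R)²
-41 + h(21, 22)*292 = -41 + (5 + 21)²*292 = -41 + 26²*292 = -41 + 676*292 = -41 + 197392 = 197351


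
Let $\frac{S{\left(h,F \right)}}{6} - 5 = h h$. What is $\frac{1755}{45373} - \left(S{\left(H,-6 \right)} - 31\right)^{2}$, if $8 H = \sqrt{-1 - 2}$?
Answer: $- \frac{74474893}{46461952} \approx -1.6029$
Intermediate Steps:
$H = \frac{i \sqrt{3}}{8}$ ($H = \frac{\sqrt{-1 - 2}}{8} = \frac{\sqrt{-3}}{8} = \frac{i \sqrt{3}}{8} \approx 0.21651 i$)
$S{\left(h,F \right)} = 30 + 6 h^{2}$ ($S{\left(h,F \right)} = 30 + 6 h h = 30 + 6 h^{2}$)
$\frac{1755}{45373} - \left(S{\left(H,-6 \right)} - 31\right)^{2} = \frac{1755}{45373} - \left(\left(30 + 6 \left(\frac{i \sqrt{3}}{8}\right)^{2}\right) - 31\right)^{2} = 1755 \cdot \frac{1}{45373} - \left(\left(30 + 6 \left(- \frac{3}{64}\right)\right) - 31\right)^{2} = \frac{1755}{45373} - \left(\left(30 - \frac{9}{32}\right) - 31\right)^{2} = \frac{1755}{45373} - \left(\frac{951}{32} - 31\right)^{2} = \frac{1755}{45373} - \left(- \frac{41}{32}\right)^{2} = \frac{1755}{45373} - \frac{1681}{1024} = - \frac{74474893}{46461952}$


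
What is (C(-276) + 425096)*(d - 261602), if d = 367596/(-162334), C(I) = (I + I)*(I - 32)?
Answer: -12636389999473184/81167 ≈ -1.5568e+11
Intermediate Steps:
C(I) = 2*I*(-32 + I) (C(I) = (2*I)*(-32 + I) = 2*I*(-32 + I))
d = -183798/81167 (d = 367596*(-1/162334) = -183798/81167 ≈ -2.2644)
(C(-276) + 425096)*(d - 261602) = (2*(-276)*(-32 - 276) + 425096)*(-183798/81167 - 261602) = (2*(-276)*(-308) + 425096)*(-21233633332/81167) = (170016 + 425096)*(-21233633332/81167) = 595112*(-21233633332/81167) = -12636389999473184/81167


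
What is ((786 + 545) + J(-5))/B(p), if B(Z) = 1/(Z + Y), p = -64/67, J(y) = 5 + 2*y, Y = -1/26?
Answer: -88281/67 ≈ -1317.6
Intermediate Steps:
Y = -1/26 (Y = -1*1/26 = -1/26 ≈ -0.038462)
p = -64/67 (p = -64*1/67 = -64/67 ≈ -0.95522)
B(Z) = 1/(-1/26 + Z) (B(Z) = 1/(Z - 1/26) = 1/(-1/26 + Z))
((786 + 545) + J(-5))/B(p) = ((786 + 545) + (5 + 2*(-5)))/((26/(-1 + 26*(-64/67)))) = (1331 + (5 - 10))/((26/(-1 - 1664/67))) = (1331 - 5)/((26/(-1731/67))) = 1326/((26*(-67/1731))) = 1326/(-1742/1731) = 1326*(-1731/1742) = -88281/67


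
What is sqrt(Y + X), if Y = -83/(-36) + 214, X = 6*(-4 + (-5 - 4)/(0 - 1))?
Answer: sqrt(8867)/6 ≈ 15.694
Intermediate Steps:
X = 30 (X = 6*(-4 - 9/(-1)) = 6*(-4 - 9*(-1)) = 6*(-4 + 9) = 6*5 = 30)
Y = 7787/36 (Y = -83*(-1/36) + 214 = 83/36 + 214 = 7787/36 ≈ 216.31)
sqrt(Y + X) = sqrt(7787/36 + 30) = sqrt(8867/36) = sqrt(8867)/6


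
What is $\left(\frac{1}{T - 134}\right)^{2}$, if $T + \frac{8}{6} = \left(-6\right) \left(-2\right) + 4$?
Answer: $\frac{9}{128164} \approx 7.0223 \cdot 10^{-5}$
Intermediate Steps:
$T = \frac{44}{3}$ ($T = - \frac{4}{3} + \left(\left(-6\right) \left(-2\right) + 4\right) = - \frac{4}{3} + \left(12 + 4\right) = - \frac{4}{3} + 16 = \frac{44}{3} \approx 14.667$)
$\left(\frac{1}{T - 134}\right)^{2} = \left(\frac{1}{\frac{44}{3} - 134}\right)^{2} = \left(\frac{1}{- \frac{358}{3}}\right)^{2} = \left(- \frac{3}{358}\right)^{2} = \frac{9}{128164}$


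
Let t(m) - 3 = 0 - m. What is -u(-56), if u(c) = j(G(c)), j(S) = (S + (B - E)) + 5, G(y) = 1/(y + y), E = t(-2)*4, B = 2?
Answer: 1457/112 ≈ 13.009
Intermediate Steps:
t(m) = 3 - m (t(m) = 3 + (0 - m) = 3 - m)
E = 20 (E = (3 - 1*(-2))*4 = (3 + 2)*4 = 5*4 = 20)
G(y) = 1/(2*y)
j(S) = -13 + S (j(S) = (S + (2 - 1*20)) + 5 = (S + (2 - 20)) + 5 = (S - 18) + 5 = (-18 + S) + 5 = -13 + S)
u(c) = -13 + 1/(2*c)
-u(-56) = -(-13 + (½)/(-56)) = -(-13 + (½)*(-1/56)) = -(-13 - 1/112) = -1*(-1457/112) = 1457/112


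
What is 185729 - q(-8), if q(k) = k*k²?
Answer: 186241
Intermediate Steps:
q(k) = k³
185729 - q(-8) = 185729 - 1*(-8)³ = 185729 - 1*(-512) = 185729 + 512 = 186241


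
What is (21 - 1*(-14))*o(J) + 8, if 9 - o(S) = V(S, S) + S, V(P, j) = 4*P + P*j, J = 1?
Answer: 113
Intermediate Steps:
o(S) = 9 - S - S*(4 + S) (o(S) = 9 - (S*(4 + S) + S) = 9 - (S + S*(4 + S)) = 9 + (-S - S*(4 + S)) = 9 - S - S*(4 + S))
(21 - 1*(-14))*o(J) + 8 = (21 - 1*(-14))*(9 - 1*1 - 1*1*(4 + 1)) + 8 = (21 + 14)*(9 - 1 - 1*1*5) + 8 = 35*(9 - 1 - 5) + 8 = 35*3 + 8 = 105 + 8 = 113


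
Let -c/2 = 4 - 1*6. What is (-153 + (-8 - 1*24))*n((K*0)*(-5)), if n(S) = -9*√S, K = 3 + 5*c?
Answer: 0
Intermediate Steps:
c = 4 (c = -2*(4 - 1*6) = -2*(4 - 6) = -2*(-2) = 4)
K = 23 (K = 3 + 5*4 = 3 + 20 = 23)
(-153 + (-8 - 1*24))*n((K*0)*(-5)) = (-153 + (-8 - 1*24))*(-9*√((23*0)*(-5))) = (-153 + (-8 - 24))*(-9*√(0*(-5))) = (-153 - 32)*(-9*√0) = -(-1665)*0 = -185*0 = 0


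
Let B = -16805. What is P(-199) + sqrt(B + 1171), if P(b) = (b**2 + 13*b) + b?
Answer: 36815 + I*sqrt(15634) ≈ 36815.0 + 125.04*I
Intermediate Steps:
P(b) = b**2 + 14*b
P(-199) + sqrt(B + 1171) = -199*(14 - 199) + sqrt(-16805 + 1171) = -199*(-185) + sqrt(-15634) = 36815 + I*sqrt(15634)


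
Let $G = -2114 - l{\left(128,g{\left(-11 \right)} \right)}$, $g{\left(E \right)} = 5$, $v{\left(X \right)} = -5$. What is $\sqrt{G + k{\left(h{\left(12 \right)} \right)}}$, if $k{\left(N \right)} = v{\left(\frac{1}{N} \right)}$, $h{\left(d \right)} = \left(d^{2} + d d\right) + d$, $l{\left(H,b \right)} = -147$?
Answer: $2 i \sqrt{493} \approx 44.407 i$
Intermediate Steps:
$h{\left(d \right)} = d + 2 d^{2}$ ($h{\left(d \right)} = \left(d^{2} + d^{2}\right) + d = 2 d^{2} + d = d + 2 d^{2}$)
$k{\left(N \right)} = -5$
$G = -1967$ ($G = -2114 - -147 = -2114 + 147 = -1967$)
$\sqrt{G + k{\left(h{\left(12 \right)} \right)}} = \sqrt{-1967 - 5} = \sqrt{-1972} = 2 i \sqrt{493}$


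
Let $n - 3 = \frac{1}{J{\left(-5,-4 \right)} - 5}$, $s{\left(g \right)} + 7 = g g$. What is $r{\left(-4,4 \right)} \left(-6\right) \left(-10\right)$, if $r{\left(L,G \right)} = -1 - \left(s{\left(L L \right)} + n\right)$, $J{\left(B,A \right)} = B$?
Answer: $-15174$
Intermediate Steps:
$s{\left(g \right)} = -7 + g^{2}$ ($s{\left(g \right)} = -7 + g g = -7 + g^{2}$)
$n = \frac{29}{10}$ ($n = 3 + \frac{1}{-5 - 5} = 3 + \frac{1}{-10} = 3 - \frac{1}{10} = \frac{29}{10} \approx 2.9$)
$r{\left(L,G \right)} = \frac{31}{10} - L^{4}$ ($r{\left(L,G \right)} = -1 - \left(\left(-7 + \left(L L\right)^{2}\right) + \frac{29}{10}\right) = -1 - \left(\left(-7 + \left(L^{2}\right)^{2}\right) + \frac{29}{10}\right) = -1 - \left(\left(-7 + L^{4}\right) + \frac{29}{10}\right) = -1 - \left(- \frac{41}{10} + L^{4}\right) = \frac{31}{10} - L^{4}$)
$r{\left(-4,4 \right)} \left(-6\right) \left(-10\right) = \left(\frac{31}{10} - \left(-4\right)^{4}\right) \left(-6\right) \left(-10\right) = \left(\frac{31}{10} - 256\right) \left(-6\right) \left(-10\right) = \left(- \frac{2529}{10}\right) \left(-6\right) \left(-10\right) = \frac{7587}{5} \left(-10\right) = -15174$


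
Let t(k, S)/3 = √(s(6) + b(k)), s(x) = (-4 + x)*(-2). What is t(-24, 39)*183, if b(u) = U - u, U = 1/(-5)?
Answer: 1647*√55/5 ≈ 2442.9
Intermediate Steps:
s(x) = 8 - 2*x
U = -⅕ ≈ -0.20000
b(u) = -⅕ - u
t(k, S) = 3*√(-21/5 - k) (t(k, S) = 3*√((8 - 2*6) + (-⅕ - k)) = 3*√((8 - 12) + (-⅕ - k)) = 3*√(-4 + (-⅕ - k)) = 3*√(-21/5 - k))
t(-24, 39)*183 = (3*√(-105 - 25*(-24))/5)*183 = (3*√(-105 + 600)/5)*183 = (3*√495/5)*183 = (3*(3*√55)/5)*183 = (9*√55/5)*183 = 1647*√55/5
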